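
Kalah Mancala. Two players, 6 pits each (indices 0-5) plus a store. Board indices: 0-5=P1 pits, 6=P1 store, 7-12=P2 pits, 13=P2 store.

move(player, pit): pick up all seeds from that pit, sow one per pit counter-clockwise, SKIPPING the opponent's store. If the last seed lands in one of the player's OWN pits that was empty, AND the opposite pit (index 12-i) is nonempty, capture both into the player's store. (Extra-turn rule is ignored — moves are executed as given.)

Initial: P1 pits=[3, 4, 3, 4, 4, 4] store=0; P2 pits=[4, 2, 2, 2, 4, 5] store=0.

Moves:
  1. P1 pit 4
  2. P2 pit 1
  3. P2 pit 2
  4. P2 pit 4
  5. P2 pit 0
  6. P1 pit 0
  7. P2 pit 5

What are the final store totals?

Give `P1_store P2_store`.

Answer: 3 9

Derivation:
Move 1: P1 pit4 -> P1=[3,4,3,4,0,5](1) P2=[5,3,2,2,4,5](0)
Move 2: P2 pit1 -> P1=[3,4,3,4,0,5](1) P2=[5,0,3,3,5,5](0)
Move 3: P2 pit2 -> P1=[3,4,3,4,0,5](1) P2=[5,0,0,4,6,6](0)
Move 4: P2 pit4 -> P1=[4,5,4,5,0,5](1) P2=[5,0,0,4,0,7](1)
Move 5: P2 pit0 -> P1=[4,5,4,5,0,5](1) P2=[0,1,1,5,1,8](1)
Move 6: P1 pit0 -> P1=[0,6,5,6,0,5](3) P2=[0,0,1,5,1,8](1)
Move 7: P2 pit5 -> P1=[1,7,6,7,1,0](3) P2=[0,0,1,5,1,0](9)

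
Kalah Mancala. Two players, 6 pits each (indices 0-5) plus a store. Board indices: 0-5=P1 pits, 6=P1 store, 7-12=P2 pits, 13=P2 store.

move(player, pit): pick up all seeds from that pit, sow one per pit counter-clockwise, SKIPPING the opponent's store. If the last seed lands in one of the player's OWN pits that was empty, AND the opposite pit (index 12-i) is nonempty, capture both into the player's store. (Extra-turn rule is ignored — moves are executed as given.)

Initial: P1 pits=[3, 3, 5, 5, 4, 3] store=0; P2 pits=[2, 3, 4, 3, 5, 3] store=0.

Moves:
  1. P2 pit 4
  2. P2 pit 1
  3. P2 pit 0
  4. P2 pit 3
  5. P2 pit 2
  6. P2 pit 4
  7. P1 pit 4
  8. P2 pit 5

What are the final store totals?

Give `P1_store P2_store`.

Move 1: P2 pit4 -> P1=[4,4,6,5,4,3](0) P2=[2,3,4,3,0,4](1)
Move 2: P2 pit1 -> P1=[4,0,6,5,4,3](0) P2=[2,0,5,4,0,4](6)
Move 3: P2 pit0 -> P1=[4,0,6,5,4,3](0) P2=[0,1,6,4,0,4](6)
Move 4: P2 pit3 -> P1=[5,0,6,5,4,3](0) P2=[0,1,6,0,1,5](7)
Move 5: P2 pit2 -> P1=[6,1,6,5,4,3](0) P2=[0,1,0,1,2,6](8)
Move 6: P2 pit4 -> P1=[6,1,6,5,4,3](0) P2=[0,1,0,1,0,7](9)
Move 7: P1 pit4 -> P1=[6,1,6,5,0,4](1) P2=[1,2,0,1,0,7](9)
Move 8: P2 pit5 -> P1=[7,2,7,6,1,5](1) P2=[1,2,0,1,0,0](10)

Answer: 1 10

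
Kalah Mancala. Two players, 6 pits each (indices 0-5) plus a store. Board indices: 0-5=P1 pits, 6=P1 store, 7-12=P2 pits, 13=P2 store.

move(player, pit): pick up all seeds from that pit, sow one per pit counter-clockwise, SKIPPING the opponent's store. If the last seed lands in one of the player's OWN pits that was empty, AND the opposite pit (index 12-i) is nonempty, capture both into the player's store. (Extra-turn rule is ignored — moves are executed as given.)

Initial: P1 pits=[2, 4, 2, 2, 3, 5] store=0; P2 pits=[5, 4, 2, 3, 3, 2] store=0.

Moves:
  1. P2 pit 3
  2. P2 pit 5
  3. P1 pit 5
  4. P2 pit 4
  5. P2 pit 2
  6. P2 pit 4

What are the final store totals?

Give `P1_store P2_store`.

Answer: 1 3

Derivation:
Move 1: P2 pit3 -> P1=[2,4,2,2,3,5](0) P2=[5,4,2,0,4,3](1)
Move 2: P2 pit5 -> P1=[3,5,2,2,3,5](0) P2=[5,4,2,0,4,0](2)
Move 3: P1 pit5 -> P1=[3,5,2,2,3,0](1) P2=[6,5,3,1,4,0](2)
Move 4: P2 pit4 -> P1=[4,6,2,2,3,0](1) P2=[6,5,3,1,0,1](3)
Move 5: P2 pit2 -> P1=[4,6,2,2,3,0](1) P2=[6,5,0,2,1,2](3)
Move 6: P2 pit4 -> P1=[4,6,2,2,3,0](1) P2=[6,5,0,2,0,3](3)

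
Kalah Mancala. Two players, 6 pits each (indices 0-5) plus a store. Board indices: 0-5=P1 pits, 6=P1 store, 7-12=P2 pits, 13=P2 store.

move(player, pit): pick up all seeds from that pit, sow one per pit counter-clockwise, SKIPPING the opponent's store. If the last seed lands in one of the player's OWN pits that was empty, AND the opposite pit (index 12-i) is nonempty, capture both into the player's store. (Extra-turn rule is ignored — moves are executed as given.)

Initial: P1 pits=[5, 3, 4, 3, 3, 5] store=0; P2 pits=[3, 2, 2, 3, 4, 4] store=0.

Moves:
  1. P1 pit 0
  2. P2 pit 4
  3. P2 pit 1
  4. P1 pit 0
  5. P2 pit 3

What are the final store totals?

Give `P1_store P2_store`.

Move 1: P1 pit0 -> P1=[0,4,5,4,4,6](0) P2=[3,2,2,3,4,4](0)
Move 2: P2 pit4 -> P1=[1,5,5,4,4,6](0) P2=[3,2,2,3,0,5](1)
Move 3: P2 pit1 -> P1=[1,5,5,4,4,6](0) P2=[3,0,3,4,0,5](1)
Move 4: P1 pit0 -> P1=[0,6,5,4,4,6](0) P2=[3,0,3,4,0,5](1)
Move 5: P2 pit3 -> P1=[1,6,5,4,4,6](0) P2=[3,0,3,0,1,6](2)

Answer: 0 2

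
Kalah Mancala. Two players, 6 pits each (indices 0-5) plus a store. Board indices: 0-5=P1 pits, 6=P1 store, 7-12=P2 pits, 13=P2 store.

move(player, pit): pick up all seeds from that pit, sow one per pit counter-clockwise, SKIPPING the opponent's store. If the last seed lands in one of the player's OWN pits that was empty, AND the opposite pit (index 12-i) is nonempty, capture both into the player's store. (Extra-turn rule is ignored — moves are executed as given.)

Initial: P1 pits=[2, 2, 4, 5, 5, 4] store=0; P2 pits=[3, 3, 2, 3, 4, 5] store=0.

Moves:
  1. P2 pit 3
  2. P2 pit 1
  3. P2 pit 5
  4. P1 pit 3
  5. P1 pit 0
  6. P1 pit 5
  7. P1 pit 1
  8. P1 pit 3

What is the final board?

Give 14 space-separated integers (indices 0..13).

Move 1: P2 pit3 -> P1=[2,2,4,5,5,4](0) P2=[3,3,2,0,5,6](1)
Move 2: P2 pit1 -> P1=[2,2,4,5,5,4](0) P2=[3,0,3,1,6,6](1)
Move 3: P2 pit5 -> P1=[3,3,5,6,6,4](0) P2=[3,0,3,1,6,0](2)
Move 4: P1 pit3 -> P1=[3,3,5,0,7,5](1) P2=[4,1,4,1,6,0](2)
Move 5: P1 pit0 -> P1=[0,4,6,0,7,5](6) P2=[4,1,0,1,6,0](2)
Move 6: P1 pit5 -> P1=[0,4,6,0,7,0](7) P2=[5,2,1,2,6,0](2)
Move 7: P1 pit1 -> P1=[0,0,7,1,8,0](13) P2=[0,2,1,2,6,0](2)
Move 8: P1 pit3 -> P1=[0,0,7,0,9,0](13) P2=[0,2,1,2,6,0](2)

Answer: 0 0 7 0 9 0 13 0 2 1 2 6 0 2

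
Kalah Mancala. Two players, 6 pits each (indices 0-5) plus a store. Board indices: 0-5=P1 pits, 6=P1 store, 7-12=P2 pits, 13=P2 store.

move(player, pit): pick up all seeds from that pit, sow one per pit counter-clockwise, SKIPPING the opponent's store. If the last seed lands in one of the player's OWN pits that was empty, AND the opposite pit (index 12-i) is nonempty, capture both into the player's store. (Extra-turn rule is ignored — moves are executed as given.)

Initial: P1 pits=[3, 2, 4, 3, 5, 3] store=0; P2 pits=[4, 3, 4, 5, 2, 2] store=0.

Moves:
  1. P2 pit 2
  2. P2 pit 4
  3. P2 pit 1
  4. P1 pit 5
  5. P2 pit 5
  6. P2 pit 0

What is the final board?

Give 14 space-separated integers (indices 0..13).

Move 1: P2 pit2 -> P1=[3,2,4,3,5,3](0) P2=[4,3,0,6,3,3](1)
Move 2: P2 pit4 -> P1=[4,2,4,3,5,3](0) P2=[4,3,0,6,0,4](2)
Move 3: P2 pit1 -> P1=[4,0,4,3,5,3](0) P2=[4,0,1,7,0,4](5)
Move 4: P1 pit5 -> P1=[4,0,4,3,5,0](1) P2=[5,1,1,7,0,4](5)
Move 5: P2 pit5 -> P1=[5,1,5,3,5,0](1) P2=[5,1,1,7,0,0](6)
Move 6: P2 pit0 -> P1=[0,1,5,3,5,0](1) P2=[0,2,2,8,1,0](12)

Answer: 0 1 5 3 5 0 1 0 2 2 8 1 0 12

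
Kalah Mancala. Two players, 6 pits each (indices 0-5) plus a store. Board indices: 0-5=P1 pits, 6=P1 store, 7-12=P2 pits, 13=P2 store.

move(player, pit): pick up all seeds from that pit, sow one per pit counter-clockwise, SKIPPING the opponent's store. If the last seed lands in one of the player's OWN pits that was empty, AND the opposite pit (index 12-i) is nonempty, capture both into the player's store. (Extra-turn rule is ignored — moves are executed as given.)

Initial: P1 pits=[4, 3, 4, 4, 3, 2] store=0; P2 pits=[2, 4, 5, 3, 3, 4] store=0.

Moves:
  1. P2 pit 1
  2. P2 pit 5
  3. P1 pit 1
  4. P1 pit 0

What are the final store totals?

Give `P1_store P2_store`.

Answer: 0 1

Derivation:
Move 1: P2 pit1 -> P1=[4,3,4,4,3,2](0) P2=[2,0,6,4,4,5](0)
Move 2: P2 pit5 -> P1=[5,4,5,5,3,2](0) P2=[2,0,6,4,4,0](1)
Move 3: P1 pit1 -> P1=[5,0,6,6,4,3](0) P2=[2,0,6,4,4,0](1)
Move 4: P1 pit0 -> P1=[0,1,7,7,5,4](0) P2=[2,0,6,4,4,0](1)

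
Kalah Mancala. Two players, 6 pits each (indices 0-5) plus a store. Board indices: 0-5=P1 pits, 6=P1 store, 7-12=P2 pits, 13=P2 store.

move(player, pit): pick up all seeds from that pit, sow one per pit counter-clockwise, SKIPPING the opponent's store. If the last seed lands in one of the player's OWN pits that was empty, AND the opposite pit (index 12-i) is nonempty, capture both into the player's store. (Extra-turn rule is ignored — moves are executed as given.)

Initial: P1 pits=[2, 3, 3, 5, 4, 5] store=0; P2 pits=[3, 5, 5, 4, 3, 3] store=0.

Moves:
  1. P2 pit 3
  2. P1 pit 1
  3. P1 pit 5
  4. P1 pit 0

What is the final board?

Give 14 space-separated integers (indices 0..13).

Answer: 0 1 5 7 5 0 1 4 6 6 1 4 4 1

Derivation:
Move 1: P2 pit3 -> P1=[3,3,3,5,4,5](0) P2=[3,5,5,0,4,4](1)
Move 2: P1 pit1 -> P1=[3,0,4,6,5,5](0) P2=[3,5,5,0,4,4](1)
Move 3: P1 pit5 -> P1=[3,0,4,6,5,0](1) P2=[4,6,6,1,4,4](1)
Move 4: P1 pit0 -> P1=[0,1,5,7,5,0](1) P2=[4,6,6,1,4,4](1)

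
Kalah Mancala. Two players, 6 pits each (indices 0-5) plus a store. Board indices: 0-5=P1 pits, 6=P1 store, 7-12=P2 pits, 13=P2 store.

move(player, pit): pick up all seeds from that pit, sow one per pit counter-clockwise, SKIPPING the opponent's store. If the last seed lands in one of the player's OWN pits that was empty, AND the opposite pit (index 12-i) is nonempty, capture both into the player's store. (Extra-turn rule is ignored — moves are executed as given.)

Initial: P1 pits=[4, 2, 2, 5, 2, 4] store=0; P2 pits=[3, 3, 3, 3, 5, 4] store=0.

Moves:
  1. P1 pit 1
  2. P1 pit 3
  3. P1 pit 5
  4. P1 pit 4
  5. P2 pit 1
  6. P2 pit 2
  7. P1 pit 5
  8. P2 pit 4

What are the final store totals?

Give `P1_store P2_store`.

Move 1: P1 pit1 -> P1=[4,0,3,6,2,4](0) P2=[3,3,3,3,5,4](0)
Move 2: P1 pit3 -> P1=[4,0,3,0,3,5](1) P2=[4,4,4,3,5,4](0)
Move 3: P1 pit5 -> P1=[4,0,3,0,3,0](2) P2=[5,5,5,4,5,4](0)
Move 4: P1 pit4 -> P1=[4,0,3,0,0,1](3) P2=[6,5,5,4,5,4](0)
Move 5: P2 pit1 -> P1=[4,0,3,0,0,1](3) P2=[6,0,6,5,6,5](1)
Move 6: P2 pit2 -> P1=[5,1,3,0,0,1](3) P2=[6,0,0,6,7,6](2)
Move 7: P1 pit5 -> P1=[5,1,3,0,0,0](4) P2=[6,0,0,6,7,6](2)
Move 8: P2 pit4 -> P1=[6,2,4,1,1,0](4) P2=[6,0,0,6,0,7](3)

Answer: 4 3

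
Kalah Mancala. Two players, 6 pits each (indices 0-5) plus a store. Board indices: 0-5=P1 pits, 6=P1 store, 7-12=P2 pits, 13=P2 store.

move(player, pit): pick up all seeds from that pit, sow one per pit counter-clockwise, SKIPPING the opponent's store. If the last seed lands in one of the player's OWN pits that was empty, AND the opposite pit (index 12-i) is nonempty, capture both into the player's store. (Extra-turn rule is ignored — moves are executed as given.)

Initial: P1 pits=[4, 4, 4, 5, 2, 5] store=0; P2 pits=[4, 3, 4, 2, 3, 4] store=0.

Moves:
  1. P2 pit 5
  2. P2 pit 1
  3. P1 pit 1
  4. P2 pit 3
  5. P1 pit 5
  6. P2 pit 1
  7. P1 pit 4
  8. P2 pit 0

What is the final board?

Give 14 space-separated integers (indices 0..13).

Move 1: P2 pit5 -> P1=[5,5,5,5,2,5](0) P2=[4,3,4,2,3,0](1)
Move 2: P2 pit1 -> P1=[5,5,5,5,2,5](0) P2=[4,0,5,3,4,0](1)
Move 3: P1 pit1 -> P1=[5,0,6,6,3,6](1) P2=[4,0,5,3,4,0](1)
Move 4: P2 pit3 -> P1=[5,0,6,6,3,6](1) P2=[4,0,5,0,5,1](2)
Move 5: P1 pit5 -> P1=[5,0,6,6,3,0](2) P2=[5,1,6,1,6,1](2)
Move 6: P2 pit1 -> P1=[5,0,6,6,3,0](2) P2=[5,0,7,1,6,1](2)
Move 7: P1 pit4 -> P1=[5,0,6,6,0,1](3) P2=[6,0,7,1,6,1](2)
Move 8: P2 pit0 -> P1=[5,0,6,6,0,1](3) P2=[0,1,8,2,7,2](3)

Answer: 5 0 6 6 0 1 3 0 1 8 2 7 2 3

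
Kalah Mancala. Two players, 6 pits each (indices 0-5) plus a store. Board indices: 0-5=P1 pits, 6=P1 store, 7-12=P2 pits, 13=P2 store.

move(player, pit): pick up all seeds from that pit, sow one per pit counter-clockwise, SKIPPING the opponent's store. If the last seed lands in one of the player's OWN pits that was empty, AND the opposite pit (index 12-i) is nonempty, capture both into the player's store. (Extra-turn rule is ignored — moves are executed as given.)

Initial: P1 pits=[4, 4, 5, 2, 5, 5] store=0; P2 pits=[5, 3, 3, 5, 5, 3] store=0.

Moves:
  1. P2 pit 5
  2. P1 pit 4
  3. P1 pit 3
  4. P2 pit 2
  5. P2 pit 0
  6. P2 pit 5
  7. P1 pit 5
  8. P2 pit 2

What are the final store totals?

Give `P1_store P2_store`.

Move 1: P2 pit5 -> P1=[5,5,5,2,5,5](0) P2=[5,3,3,5,5,0](1)
Move 2: P1 pit4 -> P1=[5,5,5,2,0,6](1) P2=[6,4,4,5,5,0](1)
Move 3: P1 pit3 -> P1=[5,5,5,0,1,7](1) P2=[6,4,4,5,5,0](1)
Move 4: P2 pit2 -> P1=[5,5,5,0,1,7](1) P2=[6,4,0,6,6,1](2)
Move 5: P2 pit0 -> P1=[5,5,5,0,1,7](1) P2=[0,5,1,7,7,2](3)
Move 6: P2 pit5 -> P1=[6,5,5,0,1,7](1) P2=[0,5,1,7,7,0](4)
Move 7: P1 pit5 -> P1=[6,5,5,0,1,0](2) P2=[1,6,2,8,8,1](4)
Move 8: P2 pit2 -> P1=[6,5,5,0,1,0](2) P2=[1,6,0,9,9,1](4)

Answer: 2 4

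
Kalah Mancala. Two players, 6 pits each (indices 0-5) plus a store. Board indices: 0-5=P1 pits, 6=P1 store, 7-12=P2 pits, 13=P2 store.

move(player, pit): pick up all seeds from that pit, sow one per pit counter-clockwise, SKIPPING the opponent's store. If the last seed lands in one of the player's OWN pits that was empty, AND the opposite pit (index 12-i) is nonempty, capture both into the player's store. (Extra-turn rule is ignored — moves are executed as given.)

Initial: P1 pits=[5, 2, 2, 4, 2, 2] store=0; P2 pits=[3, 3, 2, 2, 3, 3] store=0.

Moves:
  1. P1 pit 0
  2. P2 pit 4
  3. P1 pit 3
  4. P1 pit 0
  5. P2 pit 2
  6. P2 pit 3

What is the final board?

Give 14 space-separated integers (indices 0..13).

Answer: 0 0 3 0 4 4 1 4 4 0 0 1 5 7

Derivation:
Move 1: P1 pit0 -> P1=[0,3,3,5,3,3](0) P2=[3,3,2,2,3,3](0)
Move 2: P2 pit4 -> P1=[1,3,3,5,3,3](0) P2=[3,3,2,2,0,4](1)
Move 3: P1 pit3 -> P1=[1,3,3,0,4,4](1) P2=[4,4,2,2,0,4](1)
Move 4: P1 pit0 -> P1=[0,4,3,0,4,4](1) P2=[4,4,2,2,0,4](1)
Move 5: P2 pit2 -> P1=[0,0,3,0,4,4](1) P2=[4,4,0,3,0,4](6)
Move 6: P2 pit3 -> P1=[0,0,3,0,4,4](1) P2=[4,4,0,0,1,5](7)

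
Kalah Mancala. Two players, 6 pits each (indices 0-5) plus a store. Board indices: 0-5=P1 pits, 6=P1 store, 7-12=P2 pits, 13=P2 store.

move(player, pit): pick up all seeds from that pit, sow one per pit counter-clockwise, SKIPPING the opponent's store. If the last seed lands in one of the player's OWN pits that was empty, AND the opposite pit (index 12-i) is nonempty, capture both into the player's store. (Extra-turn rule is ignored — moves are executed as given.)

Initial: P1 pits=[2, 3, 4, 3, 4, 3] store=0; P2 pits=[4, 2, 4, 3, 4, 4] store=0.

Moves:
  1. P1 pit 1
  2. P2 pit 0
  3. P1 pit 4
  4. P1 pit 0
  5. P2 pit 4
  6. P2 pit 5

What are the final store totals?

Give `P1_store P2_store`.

Answer: 1 2

Derivation:
Move 1: P1 pit1 -> P1=[2,0,5,4,5,3](0) P2=[4,2,4,3,4,4](0)
Move 2: P2 pit0 -> P1=[2,0,5,4,5,3](0) P2=[0,3,5,4,5,4](0)
Move 3: P1 pit4 -> P1=[2,0,5,4,0,4](1) P2=[1,4,6,4,5,4](0)
Move 4: P1 pit0 -> P1=[0,1,6,4,0,4](1) P2=[1,4,6,4,5,4](0)
Move 5: P2 pit4 -> P1=[1,2,7,4,0,4](1) P2=[1,4,6,4,0,5](1)
Move 6: P2 pit5 -> P1=[2,3,8,5,0,4](1) P2=[1,4,6,4,0,0](2)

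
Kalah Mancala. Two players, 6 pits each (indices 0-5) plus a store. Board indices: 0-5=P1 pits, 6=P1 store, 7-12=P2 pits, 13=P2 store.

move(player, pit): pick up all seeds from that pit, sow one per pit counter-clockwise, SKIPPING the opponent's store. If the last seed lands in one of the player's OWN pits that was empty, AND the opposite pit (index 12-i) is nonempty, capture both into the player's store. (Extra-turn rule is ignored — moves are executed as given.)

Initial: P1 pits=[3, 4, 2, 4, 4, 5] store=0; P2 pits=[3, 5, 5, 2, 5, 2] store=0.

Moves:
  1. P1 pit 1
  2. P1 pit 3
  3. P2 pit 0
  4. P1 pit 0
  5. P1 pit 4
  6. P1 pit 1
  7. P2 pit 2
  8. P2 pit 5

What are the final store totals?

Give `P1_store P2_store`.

Move 1: P1 pit1 -> P1=[3,0,3,5,5,6](0) P2=[3,5,5,2,5,2](0)
Move 2: P1 pit3 -> P1=[3,0,3,0,6,7](1) P2=[4,6,5,2,5,2](0)
Move 3: P2 pit0 -> P1=[3,0,3,0,6,7](1) P2=[0,7,6,3,6,2](0)
Move 4: P1 pit0 -> P1=[0,1,4,0,6,7](8) P2=[0,7,0,3,6,2](0)
Move 5: P1 pit4 -> P1=[0,1,4,0,0,8](9) P2=[1,8,1,4,6,2](0)
Move 6: P1 pit1 -> P1=[0,0,5,0,0,8](9) P2=[1,8,1,4,6,2](0)
Move 7: P2 pit2 -> P1=[0,0,5,0,0,8](9) P2=[1,8,0,5,6,2](0)
Move 8: P2 pit5 -> P1=[1,0,5,0,0,8](9) P2=[1,8,0,5,6,0](1)

Answer: 9 1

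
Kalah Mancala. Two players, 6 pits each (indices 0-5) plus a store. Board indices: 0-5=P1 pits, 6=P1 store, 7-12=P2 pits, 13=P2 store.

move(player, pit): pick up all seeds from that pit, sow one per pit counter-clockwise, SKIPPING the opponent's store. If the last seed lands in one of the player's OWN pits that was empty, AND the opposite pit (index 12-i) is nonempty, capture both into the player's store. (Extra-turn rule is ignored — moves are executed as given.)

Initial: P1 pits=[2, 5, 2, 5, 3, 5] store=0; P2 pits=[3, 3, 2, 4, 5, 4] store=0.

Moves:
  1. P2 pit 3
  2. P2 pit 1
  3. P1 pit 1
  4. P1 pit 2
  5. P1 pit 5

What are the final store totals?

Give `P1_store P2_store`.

Answer: 2 1

Derivation:
Move 1: P2 pit3 -> P1=[3,5,2,5,3,5](0) P2=[3,3,2,0,6,5](1)
Move 2: P2 pit1 -> P1=[3,5,2,5,3,5](0) P2=[3,0,3,1,7,5](1)
Move 3: P1 pit1 -> P1=[3,0,3,6,4,6](1) P2=[3,0,3,1,7,5](1)
Move 4: P1 pit2 -> P1=[3,0,0,7,5,7](1) P2=[3,0,3,1,7,5](1)
Move 5: P1 pit5 -> P1=[3,0,0,7,5,0](2) P2=[4,1,4,2,8,6](1)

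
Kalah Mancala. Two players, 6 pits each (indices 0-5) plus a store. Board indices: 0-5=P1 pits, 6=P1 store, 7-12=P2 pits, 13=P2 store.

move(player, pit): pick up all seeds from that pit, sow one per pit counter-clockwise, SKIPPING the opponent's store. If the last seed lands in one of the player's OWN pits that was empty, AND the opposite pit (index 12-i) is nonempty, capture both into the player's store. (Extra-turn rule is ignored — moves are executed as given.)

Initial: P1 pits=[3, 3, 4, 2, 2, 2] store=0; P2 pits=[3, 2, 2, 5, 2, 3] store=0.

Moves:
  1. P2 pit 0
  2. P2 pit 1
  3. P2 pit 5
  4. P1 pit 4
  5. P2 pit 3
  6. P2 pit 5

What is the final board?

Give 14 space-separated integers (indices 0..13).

Move 1: P2 pit0 -> P1=[3,3,4,2,2,2](0) P2=[0,3,3,6,2,3](0)
Move 2: P2 pit1 -> P1=[3,3,4,2,2,2](0) P2=[0,0,4,7,3,3](0)
Move 3: P2 pit5 -> P1=[4,4,4,2,2,2](0) P2=[0,0,4,7,3,0](1)
Move 4: P1 pit4 -> P1=[4,4,4,2,0,3](1) P2=[0,0,4,7,3,0](1)
Move 5: P2 pit3 -> P1=[5,5,5,3,0,3](1) P2=[0,0,4,0,4,1](2)
Move 6: P2 pit5 -> P1=[5,5,5,3,0,3](1) P2=[0,0,4,0,4,0](3)

Answer: 5 5 5 3 0 3 1 0 0 4 0 4 0 3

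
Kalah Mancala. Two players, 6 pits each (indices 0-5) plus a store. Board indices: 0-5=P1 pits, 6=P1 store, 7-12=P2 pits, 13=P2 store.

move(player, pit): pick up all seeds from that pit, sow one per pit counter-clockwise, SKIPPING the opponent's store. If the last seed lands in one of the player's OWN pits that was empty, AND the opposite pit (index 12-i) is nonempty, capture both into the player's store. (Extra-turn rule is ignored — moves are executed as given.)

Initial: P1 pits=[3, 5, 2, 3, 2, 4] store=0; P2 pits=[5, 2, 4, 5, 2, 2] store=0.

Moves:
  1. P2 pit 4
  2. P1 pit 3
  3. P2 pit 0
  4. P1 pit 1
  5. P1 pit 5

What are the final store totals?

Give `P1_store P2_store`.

Move 1: P2 pit4 -> P1=[3,5,2,3,2,4](0) P2=[5,2,4,5,0,3](1)
Move 2: P1 pit3 -> P1=[3,5,2,0,3,5](1) P2=[5,2,4,5,0,3](1)
Move 3: P2 pit0 -> P1=[3,5,2,0,3,5](1) P2=[0,3,5,6,1,4](1)
Move 4: P1 pit1 -> P1=[3,0,3,1,4,6](2) P2=[0,3,5,6,1,4](1)
Move 5: P1 pit5 -> P1=[3,0,3,1,4,0](3) P2=[1,4,6,7,2,4](1)

Answer: 3 1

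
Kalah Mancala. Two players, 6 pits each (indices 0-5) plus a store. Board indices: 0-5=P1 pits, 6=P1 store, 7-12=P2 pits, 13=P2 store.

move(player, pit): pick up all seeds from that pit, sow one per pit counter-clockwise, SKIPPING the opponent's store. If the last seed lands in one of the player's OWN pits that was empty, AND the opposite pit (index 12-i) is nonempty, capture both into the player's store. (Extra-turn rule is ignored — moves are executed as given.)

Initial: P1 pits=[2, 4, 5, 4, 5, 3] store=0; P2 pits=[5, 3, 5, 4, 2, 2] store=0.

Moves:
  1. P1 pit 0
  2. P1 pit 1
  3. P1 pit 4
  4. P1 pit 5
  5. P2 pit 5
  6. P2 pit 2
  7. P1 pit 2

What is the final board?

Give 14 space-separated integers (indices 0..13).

Move 1: P1 pit0 -> P1=[0,5,6,4,5,3](0) P2=[5,3,5,4,2,2](0)
Move 2: P1 pit1 -> P1=[0,0,7,5,6,4](1) P2=[5,3,5,4,2,2](0)
Move 3: P1 pit4 -> P1=[0,0,7,5,0,5](2) P2=[6,4,6,5,2,2](0)
Move 4: P1 pit5 -> P1=[0,0,7,5,0,0](3) P2=[7,5,7,6,2,2](0)
Move 5: P2 pit5 -> P1=[1,0,7,5,0,0](3) P2=[7,5,7,6,2,0](1)
Move 6: P2 pit2 -> P1=[2,1,8,5,0,0](3) P2=[7,5,0,7,3,1](2)
Move 7: P1 pit2 -> P1=[2,1,0,6,1,1](4) P2=[8,6,1,8,3,1](2)

Answer: 2 1 0 6 1 1 4 8 6 1 8 3 1 2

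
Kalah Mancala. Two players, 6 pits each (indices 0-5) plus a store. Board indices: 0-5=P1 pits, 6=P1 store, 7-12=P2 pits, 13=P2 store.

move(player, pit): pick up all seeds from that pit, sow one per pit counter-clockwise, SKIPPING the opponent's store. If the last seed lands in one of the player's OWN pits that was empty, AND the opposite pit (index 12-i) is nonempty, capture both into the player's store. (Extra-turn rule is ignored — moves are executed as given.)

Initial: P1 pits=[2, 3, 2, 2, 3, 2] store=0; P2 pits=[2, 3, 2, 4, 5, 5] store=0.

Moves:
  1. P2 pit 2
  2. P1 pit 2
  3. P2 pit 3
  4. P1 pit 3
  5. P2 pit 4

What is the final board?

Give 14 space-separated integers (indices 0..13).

Answer: 4 5 1 1 6 3 1 2 3 0 0 0 7 2

Derivation:
Move 1: P2 pit2 -> P1=[2,3,2,2,3,2](0) P2=[2,3,0,5,6,5](0)
Move 2: P1 pit2 -> P1=[2,3,0,3,4,2](0) P2=[2,3,0,5,6,5](0)
Move 3: P2 pit3 -> P1=[3,4,0,3,4,2](0) P2=[2,3,0,0,7,6](1)
Move 4: P1 pit3 -> P1=[3,4,0,0,5,3](1) P2=[2,3,0,0,7,6](1)
Move 5: P2 pit4 -> P1=[4,5,1,1,6,3](1) P2=[2,3,0,0,0,7](2)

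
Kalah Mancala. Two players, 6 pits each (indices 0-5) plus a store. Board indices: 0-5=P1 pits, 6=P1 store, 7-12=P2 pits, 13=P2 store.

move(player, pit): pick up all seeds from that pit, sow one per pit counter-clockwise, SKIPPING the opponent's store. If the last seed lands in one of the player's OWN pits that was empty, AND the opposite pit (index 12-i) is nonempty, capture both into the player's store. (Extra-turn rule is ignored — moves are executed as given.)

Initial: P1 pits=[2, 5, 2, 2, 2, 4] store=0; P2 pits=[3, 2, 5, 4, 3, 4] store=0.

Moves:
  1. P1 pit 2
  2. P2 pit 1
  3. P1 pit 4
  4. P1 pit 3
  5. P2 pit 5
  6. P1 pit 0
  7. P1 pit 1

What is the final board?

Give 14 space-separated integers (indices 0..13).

Move 1: P1 pit2 -> P1=[2,5,0,3,3,4](0) P2=[3,2,5,4,3,4](0)
Move 2: P2 pit1 -> P1=[2,5,0,3,3,4](0) P2=[3,0,6,5,3,4](0)
Move 3: P1 pit4 -> P1=[2,5,0,3,0,5](1) P2=[4,0,6,5,3,4](0)
Move 4: P1 pit3 -> P1=[2,5,0,0,1,6](2) P2=[4,0,6,5,3,4](0)
Move 5: P2 pit5 -> P1=[3,6,1,0,1,6](2) P2=[4,0,6,5,3,0](1)
Move 6: P1 pit0 -> P1=[0,7,2,0,1,6](9) P2=[4,0,0,5,3,0](1)
Move 7: P1 pit1 -> P1=[0,0,3,1,2,7](10) P2=[5,1,0,5,3,0](1)

Answer: 0 0 3 1 2 7 10 5 1 0 5 3 0 1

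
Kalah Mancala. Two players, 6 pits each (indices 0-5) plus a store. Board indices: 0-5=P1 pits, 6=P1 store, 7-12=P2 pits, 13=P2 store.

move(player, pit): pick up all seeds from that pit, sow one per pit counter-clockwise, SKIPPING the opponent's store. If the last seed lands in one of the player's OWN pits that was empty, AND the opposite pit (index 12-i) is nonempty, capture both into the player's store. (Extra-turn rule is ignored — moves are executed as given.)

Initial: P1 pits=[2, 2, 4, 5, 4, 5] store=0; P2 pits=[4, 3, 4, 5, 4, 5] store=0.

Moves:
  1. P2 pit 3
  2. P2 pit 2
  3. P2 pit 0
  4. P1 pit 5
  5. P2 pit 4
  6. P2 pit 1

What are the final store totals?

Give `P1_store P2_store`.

Move 1: P2 pit3 -> P1=[3,3,4,5,4,5](0) P2=[4,3,4,0,5,6](1)
Move 2: P2 pit2 -> P1=[3,3,4,5,4,5](0) P2=[4,3,0,1,6,7](2)
Move 3: P2 pit0 -> P1=[3,3,4,5,4,5](0) P2=[0,4,1,2,7,7](2)
Move 4: P1 pit5 -> P1=[3,3,4,5,4,0](1) P2=[1,5,2,3,7,7](2)
Move 5: P2 pit4 -> P1=[4,4,5,6,5,0](1) P2=[1,5,2,3,0,8](3)
Move 6: P2 pit1 -> P1=[4,4,5,6,5,0](1) P2=[1,0,3,4,1,9](4)

Answer: 1 4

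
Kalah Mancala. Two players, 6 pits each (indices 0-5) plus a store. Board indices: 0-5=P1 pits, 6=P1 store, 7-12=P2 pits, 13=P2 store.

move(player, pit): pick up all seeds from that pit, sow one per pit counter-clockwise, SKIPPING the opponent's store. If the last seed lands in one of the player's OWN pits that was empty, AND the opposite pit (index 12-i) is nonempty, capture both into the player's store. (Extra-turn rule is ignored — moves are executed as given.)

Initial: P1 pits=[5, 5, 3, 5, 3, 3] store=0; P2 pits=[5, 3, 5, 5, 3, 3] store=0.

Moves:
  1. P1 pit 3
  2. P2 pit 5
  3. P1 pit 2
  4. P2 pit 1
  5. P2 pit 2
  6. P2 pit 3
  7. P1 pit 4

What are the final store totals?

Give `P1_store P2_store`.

Answer: 2 10

Derivation:
Move 1: P1 pit3 -> P1=[5,5,3,0,4,4](1) P2=[6,4,5,5,3,3](0)
Move 2: P2 pit5 -> P1=[6,6,3,0,4,4](1) P2=[6,4,5,5,3,0](1)
Move 3: P1 pit2 -> P1=[6,6,0,1,5,5](1) P2=[6,4,5,5,3,0](1)
Move 4: P2 pit1 -> P1=[0,6,0,1,5,5](1) P2=[6,0,6,6,4,0](8)
Move 5: P2 pit2 -> P1=[1,7,0,1,5,5](1) P2=[6,0,0,7,5,1](9)
Move 6: P2 pit3 -> P1=[2,8,1,2,5,5](1) P2=[6,0,0,0,6,2](10)
Move 7: P1 pit4 -> P1=[2,8,1,2,0,6](2) P2=[7,1,1,0,6,2](10)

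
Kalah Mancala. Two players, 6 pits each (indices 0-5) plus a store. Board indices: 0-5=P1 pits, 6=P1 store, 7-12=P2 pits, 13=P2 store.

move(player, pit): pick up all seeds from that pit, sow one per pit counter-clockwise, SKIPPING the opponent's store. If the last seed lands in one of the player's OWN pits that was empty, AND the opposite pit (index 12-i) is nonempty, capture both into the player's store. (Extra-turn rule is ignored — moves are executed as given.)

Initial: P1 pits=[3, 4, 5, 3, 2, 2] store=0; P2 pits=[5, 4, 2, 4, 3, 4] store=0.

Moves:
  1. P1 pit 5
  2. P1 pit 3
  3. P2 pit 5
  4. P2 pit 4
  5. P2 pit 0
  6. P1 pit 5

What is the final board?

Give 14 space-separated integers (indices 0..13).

Answer: 5 5 6 0 3 0 3 0 5 3 5 1 2 3

Derivation:
Move 1: P1 pit5 -> P1=[3,4,5,3,2,0](1) P2=[6,4,2,4,3,4](0)
Move 2: P1 pit3 -> P1=[3,4,5,0,3,1](2) P2=[6,4,2,4,3,4](0)
Move 3: P2 pit5 -> P1=[4,5,6,0,3,1](2) P2=[6,4,2,4,3,0](1)
Move 4: P2 pit4 -> P1=[5,5,6,0,3,1](2) P2=[6,4,2,4,0,1](2)
Move 5: P2 pit0 -> P1=[5,5,6,0,3,1](2) P2=[0,5,3,5,1,2](3)
Move 6: P1 pit5 -> P1=[5,5,6,0,3,0](3) P2=[0,5,3,5,1,2](3)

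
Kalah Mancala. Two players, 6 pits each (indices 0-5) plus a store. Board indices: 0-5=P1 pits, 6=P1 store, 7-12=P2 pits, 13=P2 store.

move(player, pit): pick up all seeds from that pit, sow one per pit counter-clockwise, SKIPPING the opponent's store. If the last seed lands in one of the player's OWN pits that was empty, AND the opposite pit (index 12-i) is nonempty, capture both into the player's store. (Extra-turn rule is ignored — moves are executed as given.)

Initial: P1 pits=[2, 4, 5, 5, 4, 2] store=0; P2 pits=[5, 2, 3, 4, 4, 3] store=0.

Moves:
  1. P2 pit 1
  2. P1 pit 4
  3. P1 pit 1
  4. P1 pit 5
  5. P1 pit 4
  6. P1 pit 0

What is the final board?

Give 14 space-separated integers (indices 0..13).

Move 1: P2 pit1 -> P1=[2,4,5,5,4,2](0) P2=[5,0,4,5,4,3](0)
Move 2: P1 pit4 -> P1=[2,4,5,5,0,3](1) P2=[6,1,4,5,4,3](0)
Move 3: P1 pit1 -> P1=[2,0,6,6,1,4](1) P2=[6,1,4,5,4,3](0)
Move 4: P1 pit5 -> P1=[2,0,6,6,1,0](2) P2=[7,2,5,5,4,3](0)
Move 5: P1 pit4 -> P1=[2,0,6,6,0,0](10) P2=[0,2,5,5,4,3](0)
Move 6: P1 pit0 -> P1=[0,1,7,6,0,0](10) P2=[0,2,5,5,4,3](0)

Answer: 0 1 7 6 0 0 10 0 2 5 5 4 3 0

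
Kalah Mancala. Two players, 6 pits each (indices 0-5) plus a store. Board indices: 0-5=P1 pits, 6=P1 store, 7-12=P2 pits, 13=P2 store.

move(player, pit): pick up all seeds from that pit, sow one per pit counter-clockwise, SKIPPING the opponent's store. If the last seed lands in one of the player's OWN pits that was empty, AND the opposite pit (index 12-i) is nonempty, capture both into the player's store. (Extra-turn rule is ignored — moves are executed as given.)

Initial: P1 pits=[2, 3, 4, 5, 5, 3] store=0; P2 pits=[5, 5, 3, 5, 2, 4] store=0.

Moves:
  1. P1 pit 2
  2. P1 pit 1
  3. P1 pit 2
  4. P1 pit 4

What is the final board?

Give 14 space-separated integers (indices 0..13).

Move 1: P1 pit2 -> P1=[2,3,0,6,6,4](1) P2=[5,5,3,5,2,4](0)
Move 2: P1 pit1 -> P1=[2,0,1,7,7,4](1) P2=[5,5,3,5,2,4](0)
Move 3: P1 pit2 -> P1=[2,0,0,8,7,4](1) P2=[5,5,3,5,2,4](0)
Move 4: P1 pit4 -> P1=[2,0,0,8,0,5](2) P2=[6,6,4,6,3,4](0)

Answer: 2 0 0 8 0 5 2 6 6 4 6 3 4 0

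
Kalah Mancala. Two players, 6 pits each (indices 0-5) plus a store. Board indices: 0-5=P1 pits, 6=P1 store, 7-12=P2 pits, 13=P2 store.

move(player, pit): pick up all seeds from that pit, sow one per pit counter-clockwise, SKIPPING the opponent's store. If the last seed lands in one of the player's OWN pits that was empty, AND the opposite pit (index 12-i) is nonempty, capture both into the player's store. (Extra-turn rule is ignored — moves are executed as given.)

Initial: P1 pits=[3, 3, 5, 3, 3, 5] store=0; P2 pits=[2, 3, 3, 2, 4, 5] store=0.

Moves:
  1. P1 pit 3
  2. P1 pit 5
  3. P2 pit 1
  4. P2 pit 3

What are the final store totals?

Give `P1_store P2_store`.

Answer: 2 1

Derivation:
Move 1: P1 pit3 -> P1=[3,3,5,0,4,6](1) P2=[2,3,3,2,4,5](0)
Move 2: P1 pit5 -> P1=[3,3,5,0,4,0](2) P2=[3,4,4,3,5,5](0)
Move 3: P2 pit1 -> P1=[3,3,5,0,4,0](2) P2=[3,0,5,4,6,6](0)
Move 4: P2 pit3 -> P1=[4,3,5,0,4,0](2) P2=[3,0,5,0,7,7](1)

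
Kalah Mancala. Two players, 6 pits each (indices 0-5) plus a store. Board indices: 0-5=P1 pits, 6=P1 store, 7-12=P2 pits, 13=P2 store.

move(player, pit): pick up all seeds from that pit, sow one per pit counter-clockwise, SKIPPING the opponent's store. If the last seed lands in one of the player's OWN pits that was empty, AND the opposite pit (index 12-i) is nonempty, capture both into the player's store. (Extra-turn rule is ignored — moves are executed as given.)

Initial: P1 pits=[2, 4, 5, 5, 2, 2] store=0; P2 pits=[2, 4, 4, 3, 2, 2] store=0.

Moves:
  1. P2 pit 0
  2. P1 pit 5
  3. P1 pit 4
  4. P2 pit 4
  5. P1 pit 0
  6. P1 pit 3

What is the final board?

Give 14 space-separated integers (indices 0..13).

Answer: 0 5 6 0 1 2 3 2 6 5 3 0 3 1

Derivation:
Move 1: P2 pit0 -> P1=[2,4,5,5,2,2](0) P2=[0,5,5,3,2,2](0)
Move 2: P1 pit5 -> P1=[2,4,5,5,2,0](1) P2=[1,5,5,3,2,2](0)
Move 3: P1 pit4 -> P1=[2,4,5,5,0,1](2) P2=[1,5,5,3,2,2](0)
Move 4: P2 pit4 -> P1=[2,4,5,5,0,1](2) P2=[1,5,5,3,0,3](1)
Move 5: P1 pit0 -> P1=[0,5,6,5,0,1](2) P2=[1,5,5,3,0,3](1)
Move 6: P1 pit3 -> P1=[0,5,6,0,1,2](3) P2=[2,6,5,3,0,3](1)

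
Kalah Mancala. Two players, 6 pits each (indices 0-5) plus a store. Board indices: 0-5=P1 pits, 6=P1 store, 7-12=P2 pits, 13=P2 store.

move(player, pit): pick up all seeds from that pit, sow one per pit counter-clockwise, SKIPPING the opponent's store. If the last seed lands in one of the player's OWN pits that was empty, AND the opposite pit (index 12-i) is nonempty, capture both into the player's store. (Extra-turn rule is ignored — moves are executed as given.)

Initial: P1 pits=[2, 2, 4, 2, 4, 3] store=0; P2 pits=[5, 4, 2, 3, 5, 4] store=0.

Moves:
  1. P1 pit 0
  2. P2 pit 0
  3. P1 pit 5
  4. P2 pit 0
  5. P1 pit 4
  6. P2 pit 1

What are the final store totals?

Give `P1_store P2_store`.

Answer: 2 1

Derivation:
Move 1: P1 pit0 -> P1=[0,3,5,2,4,3](0) P2=[5,4,2,3,5,4](0)
Move 2: P2 pit0 -> P1=[0,3,5,2,4,3](0) P2=[0,5,3,4,6,5](0)
Move 3: P1 pit5 -> P1=[0,3,5,2,4,0](1) P2=[1,6,3,4,6,5](0)
Move 4: P2 pit0 -> P1=[0,3,5,2,4,0](1) P2=[0,7,3,4,6,5](0)
Move 5: P1 pit4 -> P1=[0,3,5,2,0,1](2) P2=[1,8,3,4,6,5](0)
Move 6: P2 pit1 -> P1=[1,4,6,2,0,1](2) P2=[1,0,4,5,7,6](1)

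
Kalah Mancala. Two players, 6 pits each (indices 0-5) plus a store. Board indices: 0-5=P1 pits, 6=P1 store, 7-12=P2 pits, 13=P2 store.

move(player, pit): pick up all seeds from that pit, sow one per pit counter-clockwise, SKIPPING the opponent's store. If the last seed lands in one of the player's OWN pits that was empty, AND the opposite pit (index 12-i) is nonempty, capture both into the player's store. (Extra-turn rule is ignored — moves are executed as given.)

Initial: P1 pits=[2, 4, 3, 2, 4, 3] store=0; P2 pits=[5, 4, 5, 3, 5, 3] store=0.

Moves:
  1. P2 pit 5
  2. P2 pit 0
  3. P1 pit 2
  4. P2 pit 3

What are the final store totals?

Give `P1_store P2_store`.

Answer: 0 6

Derivation:
Move 1: P2 pit5 -> P1=[3,5,3,2,4,3](0) P2=[5,4,5,3,5,0](1)
Move 2: P2 pit0 -> P1=[0,5,3,2,4,3](0) P2=[0,5,6,4,6,0](5)
Move 3: P1 pit2 -> P1=[0,5,0,3,5,4](0) P2=[0,5,6,4,6,0](5)
Move 4: P2 pit3 -> P1=[1,5,0,3,5,4](0) P2=[0,5,6,0,7,1](6)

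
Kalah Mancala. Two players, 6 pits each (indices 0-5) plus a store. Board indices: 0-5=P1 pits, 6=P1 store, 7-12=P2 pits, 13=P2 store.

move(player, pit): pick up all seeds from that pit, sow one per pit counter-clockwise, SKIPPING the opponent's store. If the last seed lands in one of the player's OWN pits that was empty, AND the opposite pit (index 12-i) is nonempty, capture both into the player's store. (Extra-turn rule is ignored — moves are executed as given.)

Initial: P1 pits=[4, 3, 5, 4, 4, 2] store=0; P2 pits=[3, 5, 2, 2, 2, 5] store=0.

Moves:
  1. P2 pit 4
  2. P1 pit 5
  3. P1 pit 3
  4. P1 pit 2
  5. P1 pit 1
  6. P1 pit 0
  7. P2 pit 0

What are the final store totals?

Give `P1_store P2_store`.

Answer: 3 2

Derivation:
Move 1: P2 pit4 -> P1=[4,3,5,4,4,2](0) P2=[3,5,2,2,0,6](1)
Move 2: P1 pit5 -> P1=[4,3,5,4,4,0](1) P2=[4,5,2,2,0,6](1)
Move 3: P1 pit3 -> P1=[4,3,5,0,5,1](2) P2=[5,5,2,2,0,6](1)
Move 4: P1 pit2 -> P1=[4,3,0,1,6,2](3) P2=[6,5,2,2,0,6](1)
Move 5: P1 pit1 -> P1=[4,0,1,2,7,2](3) P2=[6,5,2,2,0,6](1)
Move 6: P1 pit0 -> P1=[0,1,2,3,8,2](3) P2=[6,5,2,2,0,6](1)
Move 7: P2 pit0 -> P1=[0,1,2,3,8,2](3) P2=[0,6,3,3,1,7](2)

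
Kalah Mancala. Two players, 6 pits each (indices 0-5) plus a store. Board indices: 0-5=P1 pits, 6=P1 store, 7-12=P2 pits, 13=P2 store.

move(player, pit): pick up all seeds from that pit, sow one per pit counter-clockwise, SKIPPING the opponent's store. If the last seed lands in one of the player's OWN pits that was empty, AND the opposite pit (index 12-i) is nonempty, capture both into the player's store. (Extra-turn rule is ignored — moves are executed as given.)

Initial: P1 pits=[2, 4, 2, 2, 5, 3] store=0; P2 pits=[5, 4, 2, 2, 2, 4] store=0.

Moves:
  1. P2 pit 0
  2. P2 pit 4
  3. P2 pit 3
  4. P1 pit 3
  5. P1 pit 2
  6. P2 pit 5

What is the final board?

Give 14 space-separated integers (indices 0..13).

Answer: 4 5 1 2 8 5 0 0 5 3 0 1 0 3

Derivation:
Move 1: P2 pit0 -> P1=[2,4,2,2,5,3](0) P2=[0,5,3,3,3,5](0)
Move 2: P2 pit4 -> P1=[3,4,2,2,5,3](0) P2=[0,5,3,3,0,6](1)
Move 3: P2 pit3 -> P1=[3,4,2,2,5,3](0) P2=[0,5,3,0,1,7](2)
Move 4: P1 pit3 -> P1=[3,4,2,0,6,4](0) P2=[0,5,3,0,1,7](2)
Move 5: P1 pit2 -> P1=[3,4,0,1,7,4](0) P2=[0,5,3,0,1,7](2)
Move 6: P2 pit5 -> P1=[4,5,1,2,8,5](0) P2=[0,5,3,0,1,0](3)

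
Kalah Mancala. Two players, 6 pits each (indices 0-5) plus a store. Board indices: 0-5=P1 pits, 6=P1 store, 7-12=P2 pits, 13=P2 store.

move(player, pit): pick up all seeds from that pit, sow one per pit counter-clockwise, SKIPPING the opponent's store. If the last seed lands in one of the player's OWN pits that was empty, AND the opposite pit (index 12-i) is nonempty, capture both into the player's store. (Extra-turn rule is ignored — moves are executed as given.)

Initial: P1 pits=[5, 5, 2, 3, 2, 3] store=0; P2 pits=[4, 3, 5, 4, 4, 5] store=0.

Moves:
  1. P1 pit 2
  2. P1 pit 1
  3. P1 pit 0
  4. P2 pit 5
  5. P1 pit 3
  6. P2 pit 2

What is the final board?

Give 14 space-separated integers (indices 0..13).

Move 1: P1 pit2 -> P1=[5,5,0,4,3,3](0) P2=[4,3,5,4,4,5](0)
Move 2: P1 pit1 -> P1=[5,0,1,5,4,4](1) P2=[4,3,5,4,4,5](0)
Move 3: P1 pit0 -> P1=[0,1,2,6,5,5](1) P2=[4,3,5,4,4,5](0)
Move 4: P2 pit5 -> P1=[1,2,3,7,5,5](1) P2=[4,3,5,4,4,0](1)
Move 5: P1 pit3 -> P1=[1,2,3,0,6,6](2) P2=[5,4,6,5,4,0](1)
Move 6: P2 pit2 -> P1=[2,3,3,0,6,6](2) P2=[5,4,0,6,5,1](2)

Answer: 2 3 3 0 6 6 2 5 4 0 6 5 1 2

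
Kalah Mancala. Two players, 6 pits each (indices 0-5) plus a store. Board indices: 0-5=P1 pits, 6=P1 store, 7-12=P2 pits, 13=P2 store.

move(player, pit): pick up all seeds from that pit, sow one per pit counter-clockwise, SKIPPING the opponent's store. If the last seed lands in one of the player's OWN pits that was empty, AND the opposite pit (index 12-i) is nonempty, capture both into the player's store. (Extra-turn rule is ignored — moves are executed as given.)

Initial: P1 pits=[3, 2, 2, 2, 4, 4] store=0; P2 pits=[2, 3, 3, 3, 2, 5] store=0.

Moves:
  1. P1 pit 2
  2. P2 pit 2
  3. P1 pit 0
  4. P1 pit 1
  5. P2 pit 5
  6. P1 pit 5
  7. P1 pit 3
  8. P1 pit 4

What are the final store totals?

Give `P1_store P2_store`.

Move 1: P1 pit2 -> P1=[3,2,0,3,5,4](0) P2=[2,3,3,3,2,5](0)
Move 2: P2 pit2 -> P1=[3,2,0,3,5,4](0) P2=[2,3,0,4,3,6](0)
Move 3: P1 pit0 -> P1=[0,3,1,4,5,4](0) P2=[2,3,0,4,3,6](0)
Move 4: P1 pit1 -> P1=[0,0,2,5,6,4](0) P2=[2,3,0,4,3,6](0)
Move 5: P2 pit5 -> P1=[1,1,3,6,7,4](0) P2=[2,3,0,4,3,0](1)
Move 6: P1 pit5 -> P1=[1,1,3,6,7,0](1) P2=[3,4,1,4,3,0](1)
Move 7: P1 pit3 -> P1=[1,1,3,0,8,1](2) P2=[4,5,2,4,3,0](1)
Move 8: P1 pit4 -> P1=[1,1,3,0,0,2](3) P2=[5,6,3,5,4,1](1)

Answer: 3 1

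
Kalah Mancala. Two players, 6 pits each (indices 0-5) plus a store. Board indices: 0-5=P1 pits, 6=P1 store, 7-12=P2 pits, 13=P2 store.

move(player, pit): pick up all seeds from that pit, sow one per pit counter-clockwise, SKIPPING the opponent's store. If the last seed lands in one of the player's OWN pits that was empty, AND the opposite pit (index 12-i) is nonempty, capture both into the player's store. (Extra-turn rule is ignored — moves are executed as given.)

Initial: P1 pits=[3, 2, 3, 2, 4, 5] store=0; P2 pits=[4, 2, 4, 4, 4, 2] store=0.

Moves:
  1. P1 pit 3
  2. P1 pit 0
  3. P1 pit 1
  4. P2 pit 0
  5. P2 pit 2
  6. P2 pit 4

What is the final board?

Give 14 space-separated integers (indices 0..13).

Answer: 1 1 6 1 6 6 5 0 3 0 6 0 3 1

Derivation:
Move 1: P1 pit3 -> P1=[3,2,3,0,5,6](0) P2=[4,2,4,4,4,2](0)
Move 2: P1 pit0 -> P1=[0,3,4,0,5,6](5) P2=[4,2,0,4,4,2](0)
Move 3: P1 pit1 -> P1=[0,0,5,1,6,6](5) P2=[4,2,0,4,4,2](0)
Move 4: P2 pit0 -> P1=[0,0,5,1,6,6](5) P2=[0,3,1,5,5,2](0)
Move 5: P2 pit2 -> P1=[0,0,5,1,6,6](5) P2=[0,3,0,6,5,2](0)
Move 6: P2 pit4 -> P1=[1,1,6,1,6,6](5) P2=[0,3,0,6,0,3](1)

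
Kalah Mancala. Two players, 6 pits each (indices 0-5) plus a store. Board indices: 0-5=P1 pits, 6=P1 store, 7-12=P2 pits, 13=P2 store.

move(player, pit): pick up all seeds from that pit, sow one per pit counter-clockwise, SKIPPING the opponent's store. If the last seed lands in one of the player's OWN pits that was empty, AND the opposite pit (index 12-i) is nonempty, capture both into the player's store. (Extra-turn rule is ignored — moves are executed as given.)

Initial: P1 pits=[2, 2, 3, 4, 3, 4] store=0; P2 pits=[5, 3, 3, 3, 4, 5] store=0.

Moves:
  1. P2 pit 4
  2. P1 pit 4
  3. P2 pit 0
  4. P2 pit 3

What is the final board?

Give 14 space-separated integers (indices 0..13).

Move 1: P2 pit4 -> P1=[3,3,3,4,3,4](0) P2=[5,3,3,3,0,6](1)
Move 2: P1 pit4 -> P1=[3,3,3,4,0,5](1) P2=[6,3,3,3,0,6](1)
Move 3: P2 pit0 -> P1=[3,3,3,4,0,5](1) P2=[0,4,4,4,1,7](2)
Move 4: P2 pit3 -> P1=[4,3,3,4,0,5](1) P2=[0,4,4,0,2,8](3)

Answer: 4 3 3 4 0 5 1 0 4 4 0 2 8 3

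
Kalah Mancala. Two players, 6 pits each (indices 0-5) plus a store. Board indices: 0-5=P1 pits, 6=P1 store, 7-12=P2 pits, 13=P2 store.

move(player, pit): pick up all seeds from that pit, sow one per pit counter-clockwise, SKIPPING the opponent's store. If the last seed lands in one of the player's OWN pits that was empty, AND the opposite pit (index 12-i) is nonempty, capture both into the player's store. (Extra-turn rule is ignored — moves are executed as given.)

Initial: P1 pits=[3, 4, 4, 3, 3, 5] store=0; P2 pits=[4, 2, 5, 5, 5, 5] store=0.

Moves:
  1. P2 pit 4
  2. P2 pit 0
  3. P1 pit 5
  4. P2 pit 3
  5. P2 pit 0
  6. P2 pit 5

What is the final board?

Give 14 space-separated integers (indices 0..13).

Answer: 6 2 7 5 4 1 1 0 5 7 0 1 0 9

Derivation:
Move 1: P2 pit4 -> P1=[4,5,5,3,3,5](0) P2=[4,2,5,5,0,6](1)
Move 2: P2 pit0 -> P1=[4,0,5,3,3,5](0) P2=[0,3,6,6,0,6](7)
Move 3: P1 pit5 -> P1=[4,0,5,3,3,0](1) P2=[1,4,7,7,0,6](7)
Move 4: P2 pit3 -> P1=[5,1,6,4,3,0](1) P2=[1,4,7,0,1,7](8)
Move 5: P2 pit0 -> P1=[5,1,6,4,3,0](1) P2=[0,5,7,0,1,7](8)
Move 6: P2 pit5 -> P1=[6,2,7,5,4,1](1) P2=[0,5,7,0,1,0](9)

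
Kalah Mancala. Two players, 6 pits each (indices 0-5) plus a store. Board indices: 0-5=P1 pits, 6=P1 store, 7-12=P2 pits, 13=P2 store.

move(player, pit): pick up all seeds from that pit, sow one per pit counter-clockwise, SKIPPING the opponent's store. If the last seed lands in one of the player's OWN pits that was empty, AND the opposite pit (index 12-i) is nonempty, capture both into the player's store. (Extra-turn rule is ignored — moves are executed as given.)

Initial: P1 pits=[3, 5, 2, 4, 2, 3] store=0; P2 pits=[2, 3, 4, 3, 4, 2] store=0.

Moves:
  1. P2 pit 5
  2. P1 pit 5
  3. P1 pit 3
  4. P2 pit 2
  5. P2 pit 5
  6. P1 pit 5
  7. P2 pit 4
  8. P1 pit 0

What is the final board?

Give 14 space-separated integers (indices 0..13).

Move 1: P2 pit5 -> P1=[4,5,2,4,2,3](0) P2=[2,3,4,3,4,0](1)
Move 2: P1 pit5 -> P1=[4,5,2,4,2,0](1) P2=[3,4,4,3,4,0](1)
Move 3: P1 pit3 -> P1=[4,5,2,0,3,1](2) P2=[4,4,4,3,4,0](1)
Move 4: P2 pit2 -> P1=[4,5,2,0,3,1](2) P2=[4,4,0,4,5,1](2)
Move 5: P2 pit5 -> P1=[4,5,2,0,3,1](2) P2=[4,4,0,4,5,0](3)
Move 6: P1 pit5 -> P1=[4,5,2,0,3,0](3) P2=[4,4,0,4,5,0](3)
Move 7: P2 pit4 -> P1=[5,6,3,0,3,0](3) P2=[4,4,0,4,0,1](4)
Move 8: P1 pit0 -> P1=[0,7,4,1,4,0](8) P2=[0,4,0,4,0,1](4)

Answer: 0 7 4 1 4 0 8 0 4 0 4 0 1 4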